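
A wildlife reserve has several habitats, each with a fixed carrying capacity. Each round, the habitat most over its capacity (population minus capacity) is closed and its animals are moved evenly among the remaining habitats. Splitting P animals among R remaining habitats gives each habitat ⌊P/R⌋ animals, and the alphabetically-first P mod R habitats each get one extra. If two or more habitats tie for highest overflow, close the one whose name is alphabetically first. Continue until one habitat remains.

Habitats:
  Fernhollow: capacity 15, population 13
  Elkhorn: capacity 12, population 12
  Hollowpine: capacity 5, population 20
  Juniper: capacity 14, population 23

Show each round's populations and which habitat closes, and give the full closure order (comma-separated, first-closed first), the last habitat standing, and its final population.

Closure order: Hollowpine, Juniper, Elkhorn
Last habitat: Fernhollow with 68 animals

Round 1: Elkhorn=12 Fernhollow=13 Hollowpine=20 Juniper=23 → close Hollowpine (overflow 15)
  20÷3 = 6 each, +1 to first 2
Round 2: Elkhorn=19 Fernhollow=20 Juniper=29 → close Juniper (overflow 15)
  29÷2 = 14 each, +1 to first 1
Round 3: Elkhorn=34 Fernhollow=34 → close Elkhorn (overflow 22)
  34÷1 = 34 each, +1 to first 0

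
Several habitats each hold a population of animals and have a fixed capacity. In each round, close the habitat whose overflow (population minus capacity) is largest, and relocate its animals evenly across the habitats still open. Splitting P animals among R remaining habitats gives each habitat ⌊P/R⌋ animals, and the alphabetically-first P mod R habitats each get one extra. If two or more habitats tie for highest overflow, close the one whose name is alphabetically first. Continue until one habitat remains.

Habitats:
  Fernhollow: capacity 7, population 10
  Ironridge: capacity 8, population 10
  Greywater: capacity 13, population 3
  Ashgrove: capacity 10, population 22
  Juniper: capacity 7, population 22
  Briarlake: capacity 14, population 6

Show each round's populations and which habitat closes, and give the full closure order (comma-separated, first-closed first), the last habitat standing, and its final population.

Round 1: Ashgrove=22 Briarlake=6 Fernhollow=10 Greywater=3 Ironridge=10 Juniper=22 → close Juniper (overflow 15)
  22÷5 = 4 each, +1 to first 2
Round 2: Ashgrove=27 Briarlake=11 Fernhollow=14 Greywater=7 Ironridge=14 → close Ashgrove (overflow 17)
  27÷4 = 6 each, +1 to first 3
Round 3: Briarlake=18 Fernhollow=21 Greywater=14 Ironridge=20 → close Fernhollow (overflow 14)
  21÷3 = 7 each, +1 to first 0
Round 4: Briarlake=25 Greywater=21 Ironridge=27 → close Ironridge (overflow 19)
  27÷2 = 13 each, +1 to first 1
Round 5: Briarlake=39 Greywater=34 → close Briarlake (overflow 25)
  39÷1 = 39 each, +1 to first 0

Closure order: Juniper, Ashgrove, Fernhollow, Ironridge, Briarlake
Last habitat: Greywater with 73 animals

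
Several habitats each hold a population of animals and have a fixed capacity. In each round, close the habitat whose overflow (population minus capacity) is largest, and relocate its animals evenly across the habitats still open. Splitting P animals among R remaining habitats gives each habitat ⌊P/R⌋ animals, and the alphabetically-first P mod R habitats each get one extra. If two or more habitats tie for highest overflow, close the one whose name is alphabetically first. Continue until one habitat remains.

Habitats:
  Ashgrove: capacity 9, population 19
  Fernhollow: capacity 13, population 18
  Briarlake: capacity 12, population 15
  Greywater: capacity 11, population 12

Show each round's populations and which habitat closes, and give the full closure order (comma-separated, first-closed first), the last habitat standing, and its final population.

Closure order: Ashgrove, Fernhollow, Briarlake
Last habitat: Greywater with 64 animals

Round 1: Ashgrove=19 Briarlake=15 Fernhollow=18 Greywater=12 → close Ashgrove (overflow 10)
  19÷3 = 6 each, +1 to first 1
Round 2: Briarlake=22 Fernhollow=24 Greywater=18 → close Fernhollow (overflow 11)
  24÷2 = 12 each, +1 to first 0
Round 3: Briarlake=34 Greywater=30 → close Briarlake (overflow 22)
  34÷1 = 34 each, +1 to first 0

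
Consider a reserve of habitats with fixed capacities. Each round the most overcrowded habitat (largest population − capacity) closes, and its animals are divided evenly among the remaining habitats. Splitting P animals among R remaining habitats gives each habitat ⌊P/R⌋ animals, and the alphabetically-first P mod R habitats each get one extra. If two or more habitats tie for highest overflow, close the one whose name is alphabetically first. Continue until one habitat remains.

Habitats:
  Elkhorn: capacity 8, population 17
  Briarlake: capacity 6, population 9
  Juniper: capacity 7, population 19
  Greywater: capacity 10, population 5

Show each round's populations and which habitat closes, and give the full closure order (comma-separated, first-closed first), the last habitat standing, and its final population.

Round 1: Briarlake=9 Elkhorn=17 Greywater=5 Juniper=19 → close Juniper (overflow 12)
  19÷3 = 6 each, +1 to first 1
Round 2: Briarlake=16 Elkhorn=23 Greywater=11 → close Elkhorn (overflow 15)
  23÷2 = 11 each, +1 to first 1
Round 3: Briarlake=28 Greywater=22 → close Briarlake (overflow 22)
  28÷1 = 28 each, +1 to first 0

Closure order: Juniper, Elkhorn, Briarlake
Last habitat: Greywater with 50 animals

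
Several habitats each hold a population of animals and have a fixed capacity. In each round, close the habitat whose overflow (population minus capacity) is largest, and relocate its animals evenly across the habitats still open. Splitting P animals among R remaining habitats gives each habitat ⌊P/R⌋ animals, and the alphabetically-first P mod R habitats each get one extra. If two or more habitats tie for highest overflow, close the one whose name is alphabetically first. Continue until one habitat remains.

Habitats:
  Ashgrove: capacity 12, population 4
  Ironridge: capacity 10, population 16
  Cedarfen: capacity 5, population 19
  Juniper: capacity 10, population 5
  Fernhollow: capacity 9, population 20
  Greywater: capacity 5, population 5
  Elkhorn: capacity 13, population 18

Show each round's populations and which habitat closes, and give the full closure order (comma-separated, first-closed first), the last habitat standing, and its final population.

Round 1: Ashgrove=4 Cedarfen=19 Elkhorn=18 Fernhollow=20 Greywater=5 Ironridge=16 Juniper=5 → close Cedarfen (overflow 14)
  19÷6 = 3 each, +1 to first 1
Round 2: Ashgrove=8 Elkhorn=21 Fernhollow=23 Greywater=8 Ironridge=19 Juniper=8 → close Fernhollow (overflow 14)
  23÷5 = 4 each, +1 to first 3
Round 3: Ashgrove=13 Elkhorn=26 Greywater=13 Ironridge=23 Juniper=12 → close Elkhorn (overflow 13)
  26÷4 = 6 each, +1 to first 2
Round 4: Ashgrove=20 Greywater=20 Ironridge=29 Juniper=18 → close Ironridge (overflow 19)
  29÷3 = 9 each, +1 to first 2
Round 5: Ashgrove=30 Greywater=30 Juniper=27 → close Greywater (overflow 25)
  30÷2 = 15 each, +1 to first 0
Round 6: Ashgrove=45 Juniper=42 → close Ashgrove (overflow 33)
  45÷1 = 45 each, +1 to first 0

Closure order: Cedarfen, Fernhollow, Elkhorn, Ironridge, Greywater, Ashgrove
Last habitat: Juniper with 87 animals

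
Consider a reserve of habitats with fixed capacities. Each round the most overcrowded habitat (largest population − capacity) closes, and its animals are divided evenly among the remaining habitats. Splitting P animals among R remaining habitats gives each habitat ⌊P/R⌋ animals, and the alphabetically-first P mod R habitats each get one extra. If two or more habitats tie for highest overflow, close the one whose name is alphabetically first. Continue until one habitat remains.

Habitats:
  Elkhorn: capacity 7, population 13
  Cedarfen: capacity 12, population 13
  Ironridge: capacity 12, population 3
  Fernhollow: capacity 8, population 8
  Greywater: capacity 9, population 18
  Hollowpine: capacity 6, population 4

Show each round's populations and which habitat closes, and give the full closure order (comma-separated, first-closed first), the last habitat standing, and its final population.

Closure order: Greywater, Elkhorn, Cedarfen, Fernhollow, Hollowpine
Last habitat: Ironridge with 59 animals

Round 1: Cedarfen=13 Elkhorn=13 Fernhollow=8 Greywater=18 Hollowpine=4 Ironridge=3 → close Greywater (overflow 9)
  18÷5 = 3 each, +1 to first 3
Round 2: Cedarfen=17 Elkhorn=17 Fernhollow=12 Hollowpine=7 Ironridge=6 → close Elkhorn (overflow 10)
  17÷4 = 4 each, +1 to first 1
Round 3: Cedarfen=22 Fernhollow=16 Hollowpine=11 Ironridge=10 → close Cedarfen (overflow 10)
  22÷3 = 7 each, +1 to first 1
Round 4: Fernhollow=24 Hollowpine=18 Ironridge=17 → close Fernhollow (overflow 16)
  24÷2 = 12 each, +1 to first 0
Round 5: Hollowpine=30 Ironridge=29 → close Hollowpine (overflow 24)
  30÷1 = 30 each, +1 to first 0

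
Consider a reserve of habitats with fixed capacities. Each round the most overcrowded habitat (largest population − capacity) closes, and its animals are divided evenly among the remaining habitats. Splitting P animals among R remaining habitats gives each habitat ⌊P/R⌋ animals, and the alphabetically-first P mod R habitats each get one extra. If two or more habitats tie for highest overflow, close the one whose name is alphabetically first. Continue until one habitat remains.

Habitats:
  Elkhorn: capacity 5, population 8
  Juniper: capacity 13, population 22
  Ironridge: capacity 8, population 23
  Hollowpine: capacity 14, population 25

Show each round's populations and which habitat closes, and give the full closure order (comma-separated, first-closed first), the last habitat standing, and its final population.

Closure order: Ironridge, Hollowpine, Juniper
Last habitat: Elkhorn with 78 animals

Round 1: Elkhorn=8 Hollowpine=25 Ironridge=23 Juniper=22 → close Ironridge (overflow 15)
  23÷3 = 7 each, +1 to first 2
Round 2: Elkhorn=16 Hollowpine=33 Juniper=29 → close Hollowpine (overflow 19)
  33÷2 = 16 each, +1 to first 1
Round 3: Elkhorn=33 Juniper=45 → close Juniper (overflow 32)
  45÷1 = 45 each, +1 to first 0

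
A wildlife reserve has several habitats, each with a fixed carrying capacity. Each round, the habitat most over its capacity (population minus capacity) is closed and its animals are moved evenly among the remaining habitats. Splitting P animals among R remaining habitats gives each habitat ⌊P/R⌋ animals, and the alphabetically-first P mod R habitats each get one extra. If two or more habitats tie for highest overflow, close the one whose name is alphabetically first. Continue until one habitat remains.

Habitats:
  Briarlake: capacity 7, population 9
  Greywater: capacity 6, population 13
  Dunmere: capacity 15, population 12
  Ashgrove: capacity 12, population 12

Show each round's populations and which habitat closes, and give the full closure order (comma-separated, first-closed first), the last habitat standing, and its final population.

Closure order: Greywater, Briarlake, Ashgrove
Last habitat: Dunmere with 46 animals

Round 1: Ashgrove=12 Briarlake=9 Dunmere=12 Greywater=13 → close Greywater (overflow 7)
  13÷3 = 4 each, +1 to first 1
Round 2: Ashgrove=17 Briarlake=13 Dunmere=16 → close Briarlake (overflow 6)
  13÷2 = 6 each, +1 to first 1
Round 3: Ashgrove=24 Dunmere=22 → close Ashgrove (overflow 12)
  24÷1 = 24 each, +1 to first 0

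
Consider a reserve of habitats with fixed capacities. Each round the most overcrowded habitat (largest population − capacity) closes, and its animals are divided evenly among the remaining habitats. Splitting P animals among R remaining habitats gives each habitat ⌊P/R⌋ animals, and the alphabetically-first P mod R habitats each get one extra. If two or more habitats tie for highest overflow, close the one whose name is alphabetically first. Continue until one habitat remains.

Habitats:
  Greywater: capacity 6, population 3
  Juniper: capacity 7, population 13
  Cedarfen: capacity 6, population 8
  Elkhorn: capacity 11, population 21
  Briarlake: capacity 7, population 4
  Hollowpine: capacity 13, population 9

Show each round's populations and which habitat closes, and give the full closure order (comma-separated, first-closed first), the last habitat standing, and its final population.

Closure order: Elkhorn, Juniper, Cedarfen, Briarlake, Greywater
Last habitat: Hollowpine with 58 animals

Round 1: Briarlake=4 Cedarfen=8 Elkhorn=21 Greywater=3 Hollowpine=9 Juniper=13 → close Elkhorn (overflow 10)
  21÷5 = 4 each, +1 to first 1
Round 2: Briarlake=9 Cedarfen=12 Greywater=7 Hollowpine=13 Juniper=17 → close Juniper (overflow 10)
  17÷4 = 4 each, +1 to first 1
Round 3: Briarlake=14 Cedarfen=16 Greywater=11 Hollowpine=17 → close Cedarfen (overflow 10)
  16÷3 = 5 each, +1 to first 1
Round 4: Briarlake=20 Greywater=16 Hollowpine=22 → close Briarlake (overflow 13)
  20÷2 = 10 each, +1 to first 0
Round 5: Greywater=26 Hollowpine=32 → close Greywater (overflow 20)
  26÷1 = 26 each, +1 to first 0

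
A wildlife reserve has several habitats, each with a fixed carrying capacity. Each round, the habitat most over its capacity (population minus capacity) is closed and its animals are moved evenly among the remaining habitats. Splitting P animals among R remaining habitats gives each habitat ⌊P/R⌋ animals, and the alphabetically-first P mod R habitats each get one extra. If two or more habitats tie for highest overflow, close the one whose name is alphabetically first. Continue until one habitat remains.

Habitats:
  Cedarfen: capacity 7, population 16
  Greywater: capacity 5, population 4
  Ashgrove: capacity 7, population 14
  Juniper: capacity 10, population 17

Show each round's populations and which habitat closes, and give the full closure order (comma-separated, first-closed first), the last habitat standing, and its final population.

Closure order: Cedarfen, Ashgrove, Juniper
Last habitat: Greywater with 51 animals

Round 1: Ashgrove=14 Cedarfen=16 Greywater=4 Juniper=17 → close Cedarfen (overflow 9)
  16÷3 = 5 each, +1 to first 1
Round 2: Ashgrove=20 Greywater=9 Juniper=22 → close Ashgrove (overflow 13)
  20÷2 = 10 each, +1 to first 0
Round 3: Greywater=19 Juniper=32 → close Juniper (overflow 22)
  32÷1 = 32 each, +1 to first 0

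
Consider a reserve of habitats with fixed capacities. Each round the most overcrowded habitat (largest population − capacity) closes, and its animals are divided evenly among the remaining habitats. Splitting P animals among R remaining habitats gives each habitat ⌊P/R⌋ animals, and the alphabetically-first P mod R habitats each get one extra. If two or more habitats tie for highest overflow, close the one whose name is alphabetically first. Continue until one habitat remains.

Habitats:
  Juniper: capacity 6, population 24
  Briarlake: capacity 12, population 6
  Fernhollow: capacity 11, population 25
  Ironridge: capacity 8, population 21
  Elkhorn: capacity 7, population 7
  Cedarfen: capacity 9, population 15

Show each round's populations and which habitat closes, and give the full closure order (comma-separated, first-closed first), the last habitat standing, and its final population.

Closure order: Juniper, Fernhollow, Ironridge, Cedarfen, Elkhorn
Last habitat: Briarlake with 98 animals

Round 1: Briarlake=6 Cedarfen=15 Elkhorn=7 Fernhollow=25 Ironridge=21 Juniper=24 → close Juniper (overflow 18)
  24÷5 = 4 each, +1 to first 4
Round 2: Briarlake=11 Cedarfen=20 Elkhorn=12 Fernhollow=30 Ironridge=25 → close Fernhollow (overflow 19)
  30÷4 = 7 each, +1 to first 2
Round 3: Briarlake=19 Cedarfen=28 Elkhorn=19 Ironridge=32 → close Ironridge (overflow 24)
  32÷3 = 10 each, +1 to first 2
Round 4: Briarlake=30 Cedarfen=39 Elkhorn=29 → close Cedarfen (overflow 30)
  39÷2 = 19 each, +1 to first 1
Round 5: Briarlake=50 Elkhorn=48 → close Elkhorn (overflow 41)
  48÷1 = 48 each, +1 to first 0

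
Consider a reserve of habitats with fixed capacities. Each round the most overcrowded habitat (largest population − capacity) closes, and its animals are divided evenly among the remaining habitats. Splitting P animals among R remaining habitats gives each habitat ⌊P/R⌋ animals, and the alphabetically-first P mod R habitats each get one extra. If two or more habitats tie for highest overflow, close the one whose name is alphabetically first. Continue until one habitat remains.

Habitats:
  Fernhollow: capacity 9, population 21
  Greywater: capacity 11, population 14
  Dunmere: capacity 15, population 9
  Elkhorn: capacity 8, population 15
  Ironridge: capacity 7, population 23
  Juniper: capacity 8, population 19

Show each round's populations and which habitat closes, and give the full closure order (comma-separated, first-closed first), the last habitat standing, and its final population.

Round 1: Dunmere=9 Elkhorn=15 Fernhollow=21 Greywater=14 Ironridge=23 Juniper=19 → close Ironridge (overflow 16)
  23÷5 = 4 each, +1 to first 3
Round 2: Dunmere=14 Elkhorn=20 Fernhollow=26 Greywater=18 Juniper=23 → close Fernhollow (overflow 17)
  26÷4 = 6 each, +1 to first 2
Round 3: Dunmere=21 Elkhorn=27 Greywater=24 Juniper=29 → close Juniper (overflow 21)
  29÷3 = 9 each, +1 to first 2
Round 4: Dunmere=31 Elkhorn=37 Greywater=33 → close Elkhorn (overflow 29)
  37÷2 = 18 each, +1 to first 1
Round 5: Dunmere=50 Greywater=51 → close Greywater (overflow 40)
  51÷1 = 51 each, +1 to first 0

Closure order: Ironridge, Fernhollow, Juniper, Elkhorn, Greywater
Last habitat: Dunmere with 101 animals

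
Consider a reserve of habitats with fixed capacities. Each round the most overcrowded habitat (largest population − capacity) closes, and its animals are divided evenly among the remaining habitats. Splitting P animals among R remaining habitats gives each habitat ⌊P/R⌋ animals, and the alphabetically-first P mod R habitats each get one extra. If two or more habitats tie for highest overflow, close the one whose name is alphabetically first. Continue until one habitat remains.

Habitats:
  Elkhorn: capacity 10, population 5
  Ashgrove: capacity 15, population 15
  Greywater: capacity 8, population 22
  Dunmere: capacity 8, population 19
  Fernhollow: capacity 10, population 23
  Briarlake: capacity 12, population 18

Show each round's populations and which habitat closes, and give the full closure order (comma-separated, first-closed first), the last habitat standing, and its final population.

Closure order: Greywater, Fernhollow, Dunmere, Briarlake, Ashgrove
Last habitat: Elkhorn with 102 animals

Round 1: Ashgrove=15 Briarlake=18 Dunmere=19 Elkhorn=5 Fernhollow=23 Greywater=22 → close Greywater (overflow 14)
  22÷5 = 4 each, +1 to first 2
Round 2: Ashgrove=20 Briarlake=23 Dunmere=23 Elkhorn=9 Fernhollow=27 → close Fernhollow (overflow 17)
  27÷4 = 6 each, +1 to first 3
Round 3: Ashgrove=27 Briarlake=30 Dunmere=30 Elkhorn=15 → close Dunmere (overflow 22)
  30÷3 = 10 each, +1 to first 0
Round 4: Ashgrove=37 Briarlake=40 Elkhorn=25 → close Briarlake (overflow 28)
  40÷2 = 20 each, +1 to first 0
Round 5: Ashgrove=57 Elkhorn=45 → close Ashgrove (overflow 42)
  57÷1 = 57 each, +1 to first 0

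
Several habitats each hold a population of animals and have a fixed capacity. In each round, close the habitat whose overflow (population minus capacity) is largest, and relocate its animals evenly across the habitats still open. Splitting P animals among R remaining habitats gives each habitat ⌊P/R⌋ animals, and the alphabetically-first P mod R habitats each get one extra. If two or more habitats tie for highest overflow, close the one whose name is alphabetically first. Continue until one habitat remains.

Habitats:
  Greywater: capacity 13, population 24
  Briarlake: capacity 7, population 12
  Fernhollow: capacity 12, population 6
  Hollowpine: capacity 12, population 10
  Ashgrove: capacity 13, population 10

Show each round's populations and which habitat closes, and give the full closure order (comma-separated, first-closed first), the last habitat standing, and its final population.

Closure order: Greywater, Briarlake, Hollowpine, Ashgrove
Last habitat: Fernhollow with 62 animals

Round 1: Ashgrove=10 Briarlake=12 Fernhollow=6 Greywater=24 Hollowpine=10 → close Greywater (overflow 11)
  24÷4 = 6 each, +1 to first 0
Round 2: Ashgrove=16 Briarlake=18 Fernhollow=12 Hollowpine=16 → close Briarlake (overflow 11)
  18÷3 = 6 each, +1 to first 0
Round 3: Ashgrove=22 Fernhollow=18 Hollowpine=22 → close Hollowpine (overflow 10)
  22÷2 = 11 each, +1 to first 0
Round 4: Ashgrove=33 Fernhollow=29 → close Ashgrove (overflow 20)
  33÷1 = 33 each, +1 to first 0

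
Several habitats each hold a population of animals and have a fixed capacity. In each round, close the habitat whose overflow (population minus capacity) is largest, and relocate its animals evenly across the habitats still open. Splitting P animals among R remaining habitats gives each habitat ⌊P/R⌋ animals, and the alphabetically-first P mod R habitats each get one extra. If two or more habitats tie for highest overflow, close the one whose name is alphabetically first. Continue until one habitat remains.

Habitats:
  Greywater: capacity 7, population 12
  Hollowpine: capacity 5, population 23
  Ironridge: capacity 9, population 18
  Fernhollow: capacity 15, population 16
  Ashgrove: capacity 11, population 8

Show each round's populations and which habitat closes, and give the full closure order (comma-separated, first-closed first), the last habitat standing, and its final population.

Closure order: Hollowpine, Ironridge, Greywater, Fernhollow
Last habitat: Ashgrove with 77 animals

Round 1: Ashgrove=8 Fernhollow=16 Greywater=12 Hollowpine=23 Ironridge=18 → close Hollowpine (overflow 18)
  23÷4 = 5 each, +1 to first 3
Round 2: Ashgrove=14 Fernhollow=22 Greywater=18 Ironridge=23 → close Ironridge (overflow 14)
  23÷3 = 7 each, +1 to first 2
Round 3: Ashgrove=22 Fernhollow=30 Greywater=25 → close Greywater (overflow 18)
  25÷2 = 12 each, +1 to first 1
Round 4: Ashgrove=35 Fernhollow=42 → close Fernhollow (overflow 27)
  42÷1 = 42 each, +1 to first 0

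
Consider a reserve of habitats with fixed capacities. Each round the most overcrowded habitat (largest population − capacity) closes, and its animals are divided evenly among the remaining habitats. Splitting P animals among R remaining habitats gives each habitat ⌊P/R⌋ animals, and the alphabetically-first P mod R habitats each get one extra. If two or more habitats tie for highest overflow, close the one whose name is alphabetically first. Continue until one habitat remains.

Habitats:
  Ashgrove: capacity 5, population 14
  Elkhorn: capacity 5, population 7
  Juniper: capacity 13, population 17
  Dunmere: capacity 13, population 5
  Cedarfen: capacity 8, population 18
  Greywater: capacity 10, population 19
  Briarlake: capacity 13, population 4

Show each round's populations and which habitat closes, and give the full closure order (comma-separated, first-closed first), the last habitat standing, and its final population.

Round 1: Ashgrove=14 Briarlake=4 Cedarfen=18 Dunmere=5 Elkhorn=7 Greywater=19 Juniper=17 → close Cedarfen (overflow 10)
  18÷6 = 3 each, +1 to first 0
Round 2: Ashgrove=17 Briarlake=7 Dunmere=8 Elkhorn=10 Greywater=22 Juniper=20 → close Ashgrove (overflow 12)
  17÷5 = 3 each, +1 to first 2
Round 3: Briarlake=11 Dunmere=12 Elkhorn=13 Greywater=25 Juniper=23 → close Greywater (overflow 15)
  25÷4 = 6 each, +1 to first 1
Round 4: Briarlake=18 Dunmere=18 Elkhorn=19 Juniper=29 → close Juniper (overflow 16)
  29÷3 = 9 each, +1 to first 2
Round 5: Briarlake=28 Dunmere=28 Elkhorn=28 → close Elkhorn (overflow 23)
  28÷2 = 14 each, +1 to first 0
Round 6: Briarlake=42 Dunmere=42 → close Briarlake (overflow 29)
  42÷1 = 42 each, +1 to first 0

Closure order: Cedarfen, Ashgrove, Greywater, Juniper, Elkhorn, Briarlake
Last habitat: Dunmere with 84 animals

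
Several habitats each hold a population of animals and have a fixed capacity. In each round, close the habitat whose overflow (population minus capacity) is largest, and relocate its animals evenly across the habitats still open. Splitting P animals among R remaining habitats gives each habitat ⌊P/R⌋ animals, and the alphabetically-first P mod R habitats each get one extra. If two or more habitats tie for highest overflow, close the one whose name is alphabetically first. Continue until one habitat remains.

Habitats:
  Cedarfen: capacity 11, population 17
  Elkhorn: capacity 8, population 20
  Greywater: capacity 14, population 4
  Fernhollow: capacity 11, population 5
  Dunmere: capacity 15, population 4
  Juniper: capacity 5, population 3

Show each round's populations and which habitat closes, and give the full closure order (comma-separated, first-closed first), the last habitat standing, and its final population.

Round 1: Cedarfen=17 Dunmere=4 Elkhorn=20 Fernhollow=5 Greywater=4 Juniper=3 → close Elkhorn (overflow 12)
  20÷5 = 4 each, +1 to first 0
Round 2: Cedarfen=21 Dunmere=8 Fernhollow=9 Greywater=8 Juniper=7 → close Cedarfen (overflow 10)
  21÷4 = 5 each, +1 to first 1
Round 3: Dunmere=14 Fernhollow=14 Greywater=13 Juniper=12 → close Juniper (overflow 7)
  12÷3 = 4 each, +1 to first 0
Round 4: Dunmere=18 Fernhollow=18 Greywater=17 → close Fernhollow (overflow 7)
  18÷2 = 9 each, +1 to first 0
Round 5: Dunmere=27 Greywater=26 → close Dunmere (overflow 12)
  27÷1 = 27 each, +1 to first 0

Closure order: Elkhorn, Cedarfen, Juniper, Fernhollow, Dunmere
Last habitat: Greywater with 53 animals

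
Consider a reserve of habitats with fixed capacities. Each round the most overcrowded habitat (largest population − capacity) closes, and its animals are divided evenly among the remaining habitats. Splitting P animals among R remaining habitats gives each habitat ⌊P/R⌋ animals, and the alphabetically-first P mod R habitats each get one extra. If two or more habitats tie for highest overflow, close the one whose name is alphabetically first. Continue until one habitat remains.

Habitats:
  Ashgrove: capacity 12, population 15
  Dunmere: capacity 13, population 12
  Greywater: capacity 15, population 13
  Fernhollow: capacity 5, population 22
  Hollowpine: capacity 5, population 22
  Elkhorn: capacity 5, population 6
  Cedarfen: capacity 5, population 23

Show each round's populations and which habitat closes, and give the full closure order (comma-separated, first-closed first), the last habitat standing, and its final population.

Closure order: Cedarfen, Fernhollow, Hollowpine, Ashgrove, Elkhorn, Dunmere
Last habitat: Greywater with 113 animals

Round 1: Ashgrove=15 Cedarfen=23 Dunmere=12 Elkhorn=6 Fernhollow=22 Greywater=13 Hollowpine=22 → close Cedarfen (overflow 18)
  23÷6 = 3 each, +1 to first 5
Round 2: Ashgrove=19 Dunmere=16 Elkhorn=10 Fernhollow=26 Greywater=17 Hollowpine=25 → close Fernhollow (overflow 21)
  26÷5 = 5 each, +1 to first 1
Round 3: Ashgrove=25 Dunmere=21 Elkhorn=15 Greywater=22 Hollowpine=30 → close Hollowpine (overflow 25)
  30÷4 = 7 each, +1 to first 2
Round 4: Ashgrove=33 Dunmere=29 Elkhorn=22 Greywater=29 → close Ashgrove (overflow 21)
  33÷3 = 11 each, +1 to first 0
Round 5: Dunmere=40 Elkhorn=33 Greywater=40 → close Elkhorn (overflow 28)
  33÷2 = 16 each, +1 to first 1
Round 6: Dunmere=57 Greywater=56 → close Dunmere (overflow 44)
  57÷1 = 57 each, +1 to first 0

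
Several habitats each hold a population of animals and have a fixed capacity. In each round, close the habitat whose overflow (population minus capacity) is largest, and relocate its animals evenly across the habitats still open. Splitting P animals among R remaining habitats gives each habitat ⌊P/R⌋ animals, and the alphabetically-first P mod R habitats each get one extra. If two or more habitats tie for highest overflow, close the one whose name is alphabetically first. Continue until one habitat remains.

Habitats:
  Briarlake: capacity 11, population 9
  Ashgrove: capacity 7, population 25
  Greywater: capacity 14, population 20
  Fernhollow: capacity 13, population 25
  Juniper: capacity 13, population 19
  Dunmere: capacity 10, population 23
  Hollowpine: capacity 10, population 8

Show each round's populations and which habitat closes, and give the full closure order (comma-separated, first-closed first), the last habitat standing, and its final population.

Closure order: Ashgrove, Dunmere, Fernhollow, Greywater, Juniper, Briarlake
Last habitat: Hollowpine with 129 animals

Round 1: Ashgrove=25 Briarlake=9 Dunmere=23 Fernhollow=25 Greywater=20 Hollowpine=8 Juniper=19 → close Ashgrove (overflow 18)
  25÷6 = 4 each, +1 to first 1
Round 2: Briarlake=14 Dunmere=27 Fernhollow=29 Greywater=24 Hollowpine=12 Juniper=23 → close Dunmere (overflow 17)
  27÷5 = 5 each, +1 to first 2
Round 3: Briarlake=20 Fernhollow=35 Greywater=29 Hollowpine=17 Juniper=28 → close Fernhollow (overflow 22)
  35÷4 = 8 each, +1 to first 3
Round 4: Briarlake=29 Greywater=38 Hollowpine=26 Juniper=36 → close Greywater (overflow 24)
  38÷3 = 12 each, +1 to first 2
Round 5: Briarlake=42 Hollowpine=39 Juniper=48 → close Juniper (overflow 35)
  48÷2 = 24 each, +1 to first 0
Round 6: Briarlake=66 Hollowpine=63 → close Briarlake (overflow 55)
  66÷1 = 66 each, +1 to first 0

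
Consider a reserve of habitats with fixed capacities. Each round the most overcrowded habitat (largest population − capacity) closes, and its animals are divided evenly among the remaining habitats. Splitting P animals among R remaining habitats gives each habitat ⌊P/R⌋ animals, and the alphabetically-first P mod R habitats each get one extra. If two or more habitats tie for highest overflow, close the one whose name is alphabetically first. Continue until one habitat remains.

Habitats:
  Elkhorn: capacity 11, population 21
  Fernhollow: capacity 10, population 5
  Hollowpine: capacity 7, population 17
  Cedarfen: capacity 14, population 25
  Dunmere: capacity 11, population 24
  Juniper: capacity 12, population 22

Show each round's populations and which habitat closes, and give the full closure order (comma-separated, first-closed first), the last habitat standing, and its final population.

Closure order: Dunmere, Cedarfen, Elkhorn, Hollowpine, Juniper
Last habitat: Fernhollow with 114 animals

Round 1: Cedarfen=25 Dunmere=24 Elkhorn=21 Fernhollow=5 Hollowpine=17 Juniper=22 → close Dunmere (overflow 13)
  24÷5 = 4 each, +1 to first 4
Round 2: Cedarfen=30 Elkhorn=26 Fernhollow=10 Hollowpine=22 Juniper=26 → close Cedarfen (overflow 16)
  30÷4 = 7 each, +1 to first 2
Round 3: Elkhorn=34 Fernhollow=18 Hollowpine=29 Juniper=33 → close Elkhorn (overflow 23)
  34÷3 = 11 each, +1 to first 1
Round 4: Fernhollow=30 Hollowpine=40 Juniper=44 → close Hollowpine (overflow 33)
  40÷2 = 20 each, +1 to first 0
Round 5: Fernhollow=50 Juniper=64 → close Juniper (overflow 52)
  64÷1 = 64 each, +1 to first 0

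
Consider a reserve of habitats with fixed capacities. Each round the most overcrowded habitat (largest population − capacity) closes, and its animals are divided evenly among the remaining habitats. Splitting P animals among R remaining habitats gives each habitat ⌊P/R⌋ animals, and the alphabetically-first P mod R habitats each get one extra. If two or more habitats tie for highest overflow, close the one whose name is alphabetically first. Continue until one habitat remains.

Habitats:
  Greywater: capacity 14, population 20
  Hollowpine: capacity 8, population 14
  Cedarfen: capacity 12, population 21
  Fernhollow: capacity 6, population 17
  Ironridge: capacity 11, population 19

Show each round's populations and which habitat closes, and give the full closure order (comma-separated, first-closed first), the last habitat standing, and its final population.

Round 1: Cedarfen=21 Fernhollow=17 Greywater=20 Hollowpine=14 Ironridge=19 → close Fernhollow (overflow 11)
  17÷4 = 4 each, +1 to first 1
Round 2: Cedarfen=26 Greywater=24 Hollowpine=18 Ironridge=23 → close Cedarfen (overflow 14)
  26÷3 = 8 each, +1 to first 2
Round 3: Greywater=33 Hollowpine=27 Ironridge=31 → close Ironridge (overflow 20)
  31÷2 = 15 each, +1 to first 1
Round 4: Greywater=49 Hollowpine=42 → close Greywater (overflow 35)
  49÷1 = 49 each, +1 to first 0

Closure order: Fernhollow, Cedarfen, Ironridge, Greywater
Last habitat: Hollowpine with 91 animals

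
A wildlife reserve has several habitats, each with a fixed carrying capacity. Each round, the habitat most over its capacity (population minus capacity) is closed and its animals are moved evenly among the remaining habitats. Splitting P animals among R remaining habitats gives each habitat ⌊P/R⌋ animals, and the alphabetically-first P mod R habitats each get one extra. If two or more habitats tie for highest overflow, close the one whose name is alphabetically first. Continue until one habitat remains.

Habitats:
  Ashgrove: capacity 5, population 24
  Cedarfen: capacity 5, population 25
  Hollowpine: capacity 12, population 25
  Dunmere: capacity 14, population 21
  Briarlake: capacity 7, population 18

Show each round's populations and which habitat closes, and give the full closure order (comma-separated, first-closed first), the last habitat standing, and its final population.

Closure order: Cedarfen, Ashgrove, Hollowpine, Briarlake
Last habitat: Dunmere with 113 animals

Round 1: Ashgrove=24 Briarlake=18 Cedarfen=25 Dunmere=21 Hollowpine=25 → close Cedarfen (overflow 20)
  25÷4 = 6 each, +1 to first 1
Round 2: Ashgrove=31 Briarlake=24 Dunmere=27 Hollowpine=31 → close Ashgrove (overflow 26)
  31÷3 = 10 each, +1 to first 1
Round 3: Briarlake=35 Dunmere=37 Hollowpine=41 → close Hollowpine (overflow 29)
  41÷2 = 20 each, +1 to first 1
Round 4: Briarlake=56 Dunmere=57 → close Briarlake (overflow 49)
  56÷1 = 56 each, +1 to first 0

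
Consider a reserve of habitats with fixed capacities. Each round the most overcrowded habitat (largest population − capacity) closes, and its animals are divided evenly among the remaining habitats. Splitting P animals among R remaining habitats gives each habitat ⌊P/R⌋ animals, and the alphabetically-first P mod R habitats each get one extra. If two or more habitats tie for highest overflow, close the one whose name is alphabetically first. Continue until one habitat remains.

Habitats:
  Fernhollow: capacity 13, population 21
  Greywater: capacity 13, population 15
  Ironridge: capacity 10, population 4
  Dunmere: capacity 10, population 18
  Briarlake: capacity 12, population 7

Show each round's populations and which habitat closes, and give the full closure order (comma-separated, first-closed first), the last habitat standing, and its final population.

Round 1: Briarlake=7 Dunmere=18 Fernhollow=21 Greywater=15 Ironridge=4 → close Dunmere (overflow 8)
  18÷4 = 4 each, +1 to first 2
Round 2: Briarlake=12 Fernhollow=26 Greywater=19 Ironridge=8 → close Fernhollow (overflow 13)
  26÷3 = 8 each, +1 to first 2
Round 3: Briarlake=21 Greywater=28 Ironridge=16 → close Greywater (overflow 15)
  28÷2 = 14 each, +1 to first 0
Round 4: Briarlake=35 Ironridge=30 → close Briarlake (overflow 23)
  35÷1 = 35 each, +1 to first 0

Closure order: Dunmere, Fernhollow, Greywater, Briarlake
Last habitat: Ironridge with 65 animals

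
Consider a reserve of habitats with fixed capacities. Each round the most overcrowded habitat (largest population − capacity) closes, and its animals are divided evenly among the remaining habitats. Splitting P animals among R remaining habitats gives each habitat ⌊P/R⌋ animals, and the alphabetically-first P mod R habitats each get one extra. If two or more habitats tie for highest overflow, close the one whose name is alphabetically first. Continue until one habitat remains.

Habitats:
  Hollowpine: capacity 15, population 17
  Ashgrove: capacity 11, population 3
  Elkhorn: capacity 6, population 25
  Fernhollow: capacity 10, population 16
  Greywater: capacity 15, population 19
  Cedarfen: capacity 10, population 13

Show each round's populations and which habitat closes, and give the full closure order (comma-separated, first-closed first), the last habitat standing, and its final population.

Closure order: Elkhorn, Fernhollow, Greywater, Cedarfen, Hollowpine
Last habitat: Ashgrove with 93 animals

Round 1: Ashgrove=3 Cedarfen=13 Elkhorn=25 Fernhollow=16 Greywater=19 Hollowpine=17 → close Elkhorn (overflow 19)
  25÷5 = 5 each, +1 to first 0
Round 2: Ashgrove=8 Cedarfen=18 Fernhollow=21 Greywater=24 Hollowpine=22 → close Fernhollow (overflow 11)
  21÷4 = 5 each, +1 to first 1
Round 3: Ashgrove=14 Cedarfen=23 Greywater=29 Hollowpine=27 → close Greywater (overflow 14)
  29÷3 = 9 each, +1 to first 2
Round 4: Ashgrove=24 Cedarfen=33 Hollowpine=36 → close Cedarfen (overflow 23)
  33÷2 = 16 each, +1 to first 1
Round 5: Ashgrove=41 Hollowpine=52 → close Hollowpine (overflow 37)
  52÷1 = 52 each, +1 to first 0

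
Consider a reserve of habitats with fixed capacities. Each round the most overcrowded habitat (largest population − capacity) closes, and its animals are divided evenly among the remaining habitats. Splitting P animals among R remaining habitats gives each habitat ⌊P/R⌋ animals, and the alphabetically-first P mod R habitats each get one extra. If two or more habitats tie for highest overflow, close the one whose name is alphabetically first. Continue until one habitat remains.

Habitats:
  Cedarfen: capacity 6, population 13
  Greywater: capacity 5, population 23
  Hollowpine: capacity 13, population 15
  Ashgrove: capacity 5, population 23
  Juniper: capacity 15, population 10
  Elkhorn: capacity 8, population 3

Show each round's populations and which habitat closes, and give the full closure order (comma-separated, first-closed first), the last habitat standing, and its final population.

Closure order: Ashgrove, Greywater, Cedarfen, Hollowpine, Elkhorn
Last habitat: Juniper with 87 animals

Round 1: Ashgrove=23 Cedarfen=13 Elkhorn=3 Greywater=23 Hollowpine=15 Juniper=10 → close Ashgrove (overflow 18)
  23÷5 = 4 each, +1 to first 3
Round 2: Cedarfen=18 Elkhorn=8 Greywater=28 Hollowpine=19 Juniper=14 → close Greywater (overflow 23)
  28÷4 = 7 each, +1 to first 0
Round 3: Cedarfen=25 Elkhorn=15 Hollowpine=26 Juniper=21 → close Cedarfen (overflow 19)
  25÷3 = 8 each, +1 to first 1
Round 4: Elkhorn=24 Hollowpine=34 Juniper=29 → close Hollowpine (overflow 21)
  34÷2 = 17 each, +1 to first 0
Round 5: Elkhorn=41 Juniper=46 → close Elkhorn (overflow 33)
  41÷1 = 41 each, +1 to first 0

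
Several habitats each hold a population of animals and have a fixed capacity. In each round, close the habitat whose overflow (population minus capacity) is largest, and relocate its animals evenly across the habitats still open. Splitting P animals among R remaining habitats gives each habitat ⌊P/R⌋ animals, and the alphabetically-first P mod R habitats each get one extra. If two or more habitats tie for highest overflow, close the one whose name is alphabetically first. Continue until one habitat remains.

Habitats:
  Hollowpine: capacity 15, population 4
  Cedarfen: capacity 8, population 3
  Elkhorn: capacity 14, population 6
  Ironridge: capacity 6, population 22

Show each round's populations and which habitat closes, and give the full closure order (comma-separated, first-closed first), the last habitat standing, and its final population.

Round 1: Cedarfen=3 Elkhorn=6 Hollowpine=4 Ironridge=22 → close Ironridge (overflow 16)
  22÷3 = 7 each, +1 to first 1
Round 2: Cedarfen=11 Elkhorn=13 Hollowpine=11 → close Cedarfen (overflow 3)
  11÷2 = 5 each, +1 to first 1
Round 3: Elkhorn=19 Hollowpine=16 → close Elkhorn (overflow 5)
  19÷1 = 19 each, +1 to first 0

Closure order: Ironridge, Cedarfen, Elkhorn
Last habitat: Hollowpine with 35 animals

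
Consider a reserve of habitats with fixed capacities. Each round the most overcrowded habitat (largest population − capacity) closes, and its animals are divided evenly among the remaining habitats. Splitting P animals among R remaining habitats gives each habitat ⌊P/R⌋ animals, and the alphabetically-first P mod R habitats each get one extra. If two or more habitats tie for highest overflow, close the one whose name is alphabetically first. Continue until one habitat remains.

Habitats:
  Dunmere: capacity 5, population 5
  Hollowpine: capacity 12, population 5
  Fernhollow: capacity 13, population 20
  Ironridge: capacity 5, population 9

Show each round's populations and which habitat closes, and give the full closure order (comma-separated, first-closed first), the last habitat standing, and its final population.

Round 1: Dunmere=5 Fernhollow=20 Hollowpine=5 Ironridge=9 → close Fernhollow (overflow 7)
  20÷3 = 6 each, +1 to first 2
Round 2: Dunmere=12 Hollowpine=12 Ironridge=15 → close Ironridge (overflow 10)
  15÷2 = 7 each, +1 to first 1
Round 3: Dunmere=20 Hollowpine=19 → close Dunmere (overflow 15)
  20÷1 = 20 each, +1 to first 0

Closure order: Fernhollow, Ironridge, Dunmere
Last habitat: Hollowpine with 39 animals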